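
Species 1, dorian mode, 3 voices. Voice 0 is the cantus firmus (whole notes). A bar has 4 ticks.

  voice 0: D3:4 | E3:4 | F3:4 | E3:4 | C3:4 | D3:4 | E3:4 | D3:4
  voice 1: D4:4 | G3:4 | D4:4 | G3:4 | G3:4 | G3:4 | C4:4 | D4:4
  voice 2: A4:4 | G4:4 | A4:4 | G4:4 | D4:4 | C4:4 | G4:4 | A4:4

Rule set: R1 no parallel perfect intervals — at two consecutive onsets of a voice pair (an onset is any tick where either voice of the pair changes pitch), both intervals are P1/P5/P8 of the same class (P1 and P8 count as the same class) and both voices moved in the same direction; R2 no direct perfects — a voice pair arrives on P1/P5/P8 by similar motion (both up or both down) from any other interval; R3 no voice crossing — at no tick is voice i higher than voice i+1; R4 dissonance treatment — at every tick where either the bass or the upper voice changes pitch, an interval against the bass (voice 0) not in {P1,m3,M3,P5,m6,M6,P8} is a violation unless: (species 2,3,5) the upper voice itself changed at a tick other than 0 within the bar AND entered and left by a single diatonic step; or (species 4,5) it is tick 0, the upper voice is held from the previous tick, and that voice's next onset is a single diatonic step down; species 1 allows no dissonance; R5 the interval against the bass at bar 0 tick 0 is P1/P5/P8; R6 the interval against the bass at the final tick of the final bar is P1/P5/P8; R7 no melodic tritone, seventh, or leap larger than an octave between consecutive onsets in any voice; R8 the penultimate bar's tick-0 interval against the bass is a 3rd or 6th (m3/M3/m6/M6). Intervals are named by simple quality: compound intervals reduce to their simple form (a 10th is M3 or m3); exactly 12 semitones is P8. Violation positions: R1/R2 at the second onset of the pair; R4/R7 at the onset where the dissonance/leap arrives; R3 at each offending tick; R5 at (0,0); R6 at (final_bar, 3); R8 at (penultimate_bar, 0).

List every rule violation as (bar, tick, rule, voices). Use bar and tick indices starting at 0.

(1, 0, R2, (1, 2))
(2, 0, R2, (1, 2))
(3, 0, R2, (1, 2))
(4, 0, R4, (0, 2))
(5, 0, R4, (0, 1))
(5, 0, R4, (0, 2))
(6, 0, R2, (1, 2))
(7, 0, R1, (1, 2))

bar 0: v0=D3 v1=D4 v2=A4 downbeat P5
bar 1: v0=E3 v1=G3 v2=G4 downbeat m3
bar 2: v0=F3 v1=D4 v2=A4 downbeat M3
bar 3: v0=E3 v1=G3 v2=G4 downbeat m3
bar 4: v0=C3 v1=G3 v2=D4 downbeat M2
bar 5: v0=D3 v1=G3 v2=C4 downbeat m7
bar 6: v0=E3 v1=C4 v2=G4 downbeat m3
bar 7: v0=D3 v1=D4 v2=A4 downbeat P5
  -> R2 @ bar 1 tick 0 v(1, 2): D4/A4 P5 -> G3/G4 P8 similar
  -> R2 @ bar 2 tick 0 v(1, 2): G3/G4 P8 -> D4/A4 P5 similar
  -> R2 @ bar 3 tick 0 v(1, 2): D4/A4 P5 -> G3/G4 P8 similar
  -> R4 @ bar 4 tick 0 v(0, 2): C3/D4 M2 untreated
  -> R4 @ bar 5 tick 0 v(0, 1): D3/G3 P4 untreated
  -> R4 @ bar 5 tick 0 v(0, 2): D3/C4 m7 untreated
  -> R2 @ bar 6 tick 0 v(1, 2): G3/C4 P4 -> C4/G4 P5 similar
  -> R1 @ bar 7 tick 0 v(1, 2): C4/G4 P5 -> D4/A4 P5 similar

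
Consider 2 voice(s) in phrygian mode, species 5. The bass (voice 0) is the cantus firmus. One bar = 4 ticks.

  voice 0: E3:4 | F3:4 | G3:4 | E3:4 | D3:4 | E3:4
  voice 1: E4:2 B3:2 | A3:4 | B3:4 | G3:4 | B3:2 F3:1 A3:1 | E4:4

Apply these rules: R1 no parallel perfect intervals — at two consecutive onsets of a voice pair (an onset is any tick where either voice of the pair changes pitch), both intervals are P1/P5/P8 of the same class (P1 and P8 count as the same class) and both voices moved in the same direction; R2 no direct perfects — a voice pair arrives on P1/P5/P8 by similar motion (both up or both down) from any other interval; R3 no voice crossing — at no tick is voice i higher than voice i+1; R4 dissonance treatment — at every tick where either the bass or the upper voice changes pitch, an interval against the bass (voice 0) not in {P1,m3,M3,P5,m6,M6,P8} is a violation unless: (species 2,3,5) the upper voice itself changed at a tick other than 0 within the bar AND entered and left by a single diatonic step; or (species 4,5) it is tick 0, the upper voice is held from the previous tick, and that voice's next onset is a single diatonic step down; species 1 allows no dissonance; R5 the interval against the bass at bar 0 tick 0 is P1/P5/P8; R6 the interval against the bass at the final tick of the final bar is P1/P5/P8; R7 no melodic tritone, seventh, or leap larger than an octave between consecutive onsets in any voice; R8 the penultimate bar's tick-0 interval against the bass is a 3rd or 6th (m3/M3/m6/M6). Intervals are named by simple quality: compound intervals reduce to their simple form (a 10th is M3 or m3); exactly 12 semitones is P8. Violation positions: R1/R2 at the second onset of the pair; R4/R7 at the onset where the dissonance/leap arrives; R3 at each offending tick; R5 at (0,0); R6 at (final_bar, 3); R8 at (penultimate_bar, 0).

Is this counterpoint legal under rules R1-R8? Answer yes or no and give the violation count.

bar 0: v0=E3 v1=E4 (P8)
bar 1: v0=F3 v1=A3 (M3)
bar 2: v0=G3 v1=B3 (M3)
bar 3: v0=E3 v1=G3 (m3)
bar 4: v0=D3 v1=B3 (M6)
bar 5: v0=E3 v1=E4 (P8)
  R7 @ bar4.2: B3->F3 leap 6st
  R2 @ bar5.0: D3/A3 P5 -> E3/E4 P8 similar

No (2 violations)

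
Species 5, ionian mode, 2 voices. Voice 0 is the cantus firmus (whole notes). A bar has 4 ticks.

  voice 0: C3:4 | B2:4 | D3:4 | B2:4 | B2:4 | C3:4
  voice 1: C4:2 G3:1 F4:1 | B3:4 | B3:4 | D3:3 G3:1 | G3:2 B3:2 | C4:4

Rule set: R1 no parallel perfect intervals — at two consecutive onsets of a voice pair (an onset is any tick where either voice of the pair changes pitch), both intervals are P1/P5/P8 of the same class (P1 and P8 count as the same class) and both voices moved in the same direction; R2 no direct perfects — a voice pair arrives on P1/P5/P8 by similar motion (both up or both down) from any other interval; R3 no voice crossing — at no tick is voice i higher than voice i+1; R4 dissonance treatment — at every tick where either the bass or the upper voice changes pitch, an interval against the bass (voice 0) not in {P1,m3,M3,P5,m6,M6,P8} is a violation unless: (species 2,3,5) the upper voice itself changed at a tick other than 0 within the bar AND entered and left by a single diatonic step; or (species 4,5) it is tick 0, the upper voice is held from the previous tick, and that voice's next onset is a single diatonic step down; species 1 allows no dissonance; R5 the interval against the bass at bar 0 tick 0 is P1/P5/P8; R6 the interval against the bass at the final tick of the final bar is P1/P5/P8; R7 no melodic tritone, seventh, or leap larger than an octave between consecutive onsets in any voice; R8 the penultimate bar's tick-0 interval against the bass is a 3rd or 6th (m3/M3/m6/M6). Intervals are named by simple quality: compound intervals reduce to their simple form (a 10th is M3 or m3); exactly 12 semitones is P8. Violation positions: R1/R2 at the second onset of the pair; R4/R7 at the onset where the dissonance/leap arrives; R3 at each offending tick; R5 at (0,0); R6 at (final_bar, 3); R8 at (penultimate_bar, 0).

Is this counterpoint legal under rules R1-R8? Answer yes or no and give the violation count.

bar 0: v0=C3 v1=C4 (P8)
bar 1: v0=B2 v1=B3 (P8)
bar 2: v0=D3 v1=B3 (M6)
bar 3: v0=B2 v1=D3 (m3)
bar 4: v0=B2 v1=G3 (m6)
bar 5: v0=C3 v1=C4 (P8)
  R4 @ bar0.3: C3/F4 P4 untreated
  R7 @ bar0.3: G3->F4 leap 10st
  R2 @ bar1.0: C3/F4 P4 -> B2/B3 P8 similar
  R7 @ bar1.0: F4->B3 leap 6st
  R1 @ bar5.0: B2/B3 P8 -> C3/C4 P8 similar

No (5 violations)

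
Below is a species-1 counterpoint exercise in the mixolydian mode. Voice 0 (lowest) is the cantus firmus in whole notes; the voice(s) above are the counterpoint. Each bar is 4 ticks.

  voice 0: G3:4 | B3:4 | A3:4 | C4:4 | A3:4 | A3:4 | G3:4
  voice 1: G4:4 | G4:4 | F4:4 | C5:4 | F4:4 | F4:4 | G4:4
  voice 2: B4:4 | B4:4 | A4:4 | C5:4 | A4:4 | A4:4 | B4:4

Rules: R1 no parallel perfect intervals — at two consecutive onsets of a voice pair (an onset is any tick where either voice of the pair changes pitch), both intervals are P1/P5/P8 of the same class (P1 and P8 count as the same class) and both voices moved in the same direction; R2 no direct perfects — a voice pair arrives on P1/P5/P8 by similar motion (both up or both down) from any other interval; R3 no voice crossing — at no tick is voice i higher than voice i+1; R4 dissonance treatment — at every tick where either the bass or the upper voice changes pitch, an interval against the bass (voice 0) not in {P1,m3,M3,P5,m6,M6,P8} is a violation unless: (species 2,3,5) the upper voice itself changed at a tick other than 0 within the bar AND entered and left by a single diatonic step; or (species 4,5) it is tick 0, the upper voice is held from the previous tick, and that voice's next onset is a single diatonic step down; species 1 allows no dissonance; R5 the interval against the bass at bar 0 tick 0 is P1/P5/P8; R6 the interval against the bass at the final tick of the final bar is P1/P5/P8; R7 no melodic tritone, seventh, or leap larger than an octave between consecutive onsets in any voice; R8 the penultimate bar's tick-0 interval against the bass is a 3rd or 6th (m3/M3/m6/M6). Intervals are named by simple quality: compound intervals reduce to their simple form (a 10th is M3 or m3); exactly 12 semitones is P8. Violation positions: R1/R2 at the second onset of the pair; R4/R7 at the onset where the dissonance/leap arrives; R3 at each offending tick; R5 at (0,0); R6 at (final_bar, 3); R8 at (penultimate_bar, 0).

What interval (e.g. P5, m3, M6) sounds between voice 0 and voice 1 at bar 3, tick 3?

P8

voice 0=C4 voice 1=C5 -> P8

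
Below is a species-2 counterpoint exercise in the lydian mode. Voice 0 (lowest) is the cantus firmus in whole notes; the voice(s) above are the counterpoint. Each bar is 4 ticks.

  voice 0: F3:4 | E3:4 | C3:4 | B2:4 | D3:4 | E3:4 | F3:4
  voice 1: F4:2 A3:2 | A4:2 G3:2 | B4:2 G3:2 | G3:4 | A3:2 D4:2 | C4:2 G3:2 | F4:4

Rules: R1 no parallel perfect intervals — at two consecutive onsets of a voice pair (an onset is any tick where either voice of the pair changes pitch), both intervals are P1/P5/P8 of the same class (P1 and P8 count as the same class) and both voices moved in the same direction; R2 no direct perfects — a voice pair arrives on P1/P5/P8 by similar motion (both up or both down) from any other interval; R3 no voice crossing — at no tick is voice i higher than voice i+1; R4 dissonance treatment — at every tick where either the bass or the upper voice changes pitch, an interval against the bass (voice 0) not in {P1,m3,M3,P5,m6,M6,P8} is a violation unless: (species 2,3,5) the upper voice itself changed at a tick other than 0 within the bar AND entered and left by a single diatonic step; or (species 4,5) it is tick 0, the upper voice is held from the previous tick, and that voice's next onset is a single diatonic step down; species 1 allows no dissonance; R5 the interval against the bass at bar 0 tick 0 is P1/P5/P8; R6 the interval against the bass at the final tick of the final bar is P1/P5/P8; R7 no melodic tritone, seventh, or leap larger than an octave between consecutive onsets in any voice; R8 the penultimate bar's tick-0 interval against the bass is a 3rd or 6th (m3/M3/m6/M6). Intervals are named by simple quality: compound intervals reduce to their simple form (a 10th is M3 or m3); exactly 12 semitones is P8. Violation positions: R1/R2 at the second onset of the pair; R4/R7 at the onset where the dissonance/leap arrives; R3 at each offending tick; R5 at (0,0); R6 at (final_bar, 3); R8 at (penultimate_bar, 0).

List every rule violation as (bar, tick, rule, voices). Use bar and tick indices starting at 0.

(1, 0, R4, (0, 1))
(1, 2, R7, (1,))
(2, 0, R4, (0, 1))
(2, 0, R7, (1,))
(2, 2, R7, (1,))
(4, 0, R2, (0, 1))
(6, 0, R2, (0, 1))
(6, 0, R7, (1,))

bar 0: v0=F3 v1=F4 downbeat P8
bar 1: v0=E3 v1=A4 downbeat P4
bar 2: v0=C3 v1=B4 downbeat M7
bar 3: v0=B2 v1=G3 downbeat m6
bar 4: v0=D3 v1=A3 downbeat P5
bar 5: v0=E3 v1=C4 downbeat m6
bar 6: v0=F3 v1=F4 downbeat P8
  -> R4 @ bar 1 tick 0 v(0, 1): E3/A4 P4 untreated
  -> R7 @ bar 1 tick 2 v(1,): A4->G3 leap 14st
  -> R4 @ bar 2 tick 0 v(0, 1): C3/B4 M7 untreated
  -> R7 @ bar 2 tick 0 v(1,): G3->B4 leap 16st
  -> R7 @ bar 2 tick 2 v(1,): B4->G3 leap 16st
  -> R2 @ bar 4 tick 0 v(0, 1): B2/G3 m6 -> D3/A3 P5 similar
  -> R2 @ bar 6 tick 0 v(0, 1): E3/G3 m3 -> F3/F4 P8 similar
  -> R7 @ bar 6 tick 0 v(1,): G3->F4 leap 10st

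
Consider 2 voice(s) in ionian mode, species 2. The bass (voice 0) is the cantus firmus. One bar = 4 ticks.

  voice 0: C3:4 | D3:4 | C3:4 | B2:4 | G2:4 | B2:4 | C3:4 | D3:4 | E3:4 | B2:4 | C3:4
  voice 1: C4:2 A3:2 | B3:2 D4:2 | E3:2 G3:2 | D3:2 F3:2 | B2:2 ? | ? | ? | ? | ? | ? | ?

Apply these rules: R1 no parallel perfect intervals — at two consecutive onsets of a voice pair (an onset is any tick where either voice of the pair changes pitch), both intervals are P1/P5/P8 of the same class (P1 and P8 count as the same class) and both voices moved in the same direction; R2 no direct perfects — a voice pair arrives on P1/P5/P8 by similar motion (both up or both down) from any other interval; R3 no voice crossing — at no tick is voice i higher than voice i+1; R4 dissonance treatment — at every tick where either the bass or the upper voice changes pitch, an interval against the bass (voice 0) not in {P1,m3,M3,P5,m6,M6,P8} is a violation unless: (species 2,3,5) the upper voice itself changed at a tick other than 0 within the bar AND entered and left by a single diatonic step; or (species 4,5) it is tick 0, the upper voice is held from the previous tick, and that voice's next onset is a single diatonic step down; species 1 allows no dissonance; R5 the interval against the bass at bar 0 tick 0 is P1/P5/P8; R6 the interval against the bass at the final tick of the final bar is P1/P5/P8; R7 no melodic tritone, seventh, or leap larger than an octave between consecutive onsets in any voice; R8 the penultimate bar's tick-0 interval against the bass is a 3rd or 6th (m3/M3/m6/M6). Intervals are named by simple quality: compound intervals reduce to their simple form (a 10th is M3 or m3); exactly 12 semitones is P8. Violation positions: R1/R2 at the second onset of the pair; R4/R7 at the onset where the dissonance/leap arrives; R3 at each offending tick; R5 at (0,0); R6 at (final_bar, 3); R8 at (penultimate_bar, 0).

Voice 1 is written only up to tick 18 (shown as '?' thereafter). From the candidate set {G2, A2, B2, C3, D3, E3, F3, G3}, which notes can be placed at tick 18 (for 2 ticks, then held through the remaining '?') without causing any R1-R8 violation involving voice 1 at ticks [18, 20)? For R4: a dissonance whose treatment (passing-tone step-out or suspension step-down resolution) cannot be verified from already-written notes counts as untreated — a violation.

G2: legal
A2: violates R4
B2: legal
C3: violates R4
D3: legal
E3: legal
F3: violates R4,R7
G3: legal

{B2, D3, E3, G2, G3}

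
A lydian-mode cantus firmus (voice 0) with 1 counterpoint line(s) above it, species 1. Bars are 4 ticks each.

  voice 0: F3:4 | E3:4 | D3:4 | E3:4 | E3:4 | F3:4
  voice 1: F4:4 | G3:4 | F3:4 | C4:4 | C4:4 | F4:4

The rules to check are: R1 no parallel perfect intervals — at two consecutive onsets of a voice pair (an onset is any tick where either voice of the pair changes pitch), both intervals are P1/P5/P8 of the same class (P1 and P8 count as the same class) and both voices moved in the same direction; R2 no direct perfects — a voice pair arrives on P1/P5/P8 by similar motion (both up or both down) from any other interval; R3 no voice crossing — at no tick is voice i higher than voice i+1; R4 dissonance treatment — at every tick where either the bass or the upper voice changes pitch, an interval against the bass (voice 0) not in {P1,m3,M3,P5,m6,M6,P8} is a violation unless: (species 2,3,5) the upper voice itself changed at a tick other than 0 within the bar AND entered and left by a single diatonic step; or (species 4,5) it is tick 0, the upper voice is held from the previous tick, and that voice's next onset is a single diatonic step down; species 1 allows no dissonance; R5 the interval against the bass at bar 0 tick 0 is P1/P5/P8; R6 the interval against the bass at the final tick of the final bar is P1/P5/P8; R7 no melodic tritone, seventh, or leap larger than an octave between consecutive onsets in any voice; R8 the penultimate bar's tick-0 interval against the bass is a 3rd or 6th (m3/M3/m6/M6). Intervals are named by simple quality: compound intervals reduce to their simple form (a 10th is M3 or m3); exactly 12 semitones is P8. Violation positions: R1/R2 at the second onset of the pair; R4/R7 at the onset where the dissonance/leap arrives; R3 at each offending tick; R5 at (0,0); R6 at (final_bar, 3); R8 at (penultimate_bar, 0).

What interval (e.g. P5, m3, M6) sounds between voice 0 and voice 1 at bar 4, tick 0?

voice 0=E3 voice 1=C4 -> m6

m6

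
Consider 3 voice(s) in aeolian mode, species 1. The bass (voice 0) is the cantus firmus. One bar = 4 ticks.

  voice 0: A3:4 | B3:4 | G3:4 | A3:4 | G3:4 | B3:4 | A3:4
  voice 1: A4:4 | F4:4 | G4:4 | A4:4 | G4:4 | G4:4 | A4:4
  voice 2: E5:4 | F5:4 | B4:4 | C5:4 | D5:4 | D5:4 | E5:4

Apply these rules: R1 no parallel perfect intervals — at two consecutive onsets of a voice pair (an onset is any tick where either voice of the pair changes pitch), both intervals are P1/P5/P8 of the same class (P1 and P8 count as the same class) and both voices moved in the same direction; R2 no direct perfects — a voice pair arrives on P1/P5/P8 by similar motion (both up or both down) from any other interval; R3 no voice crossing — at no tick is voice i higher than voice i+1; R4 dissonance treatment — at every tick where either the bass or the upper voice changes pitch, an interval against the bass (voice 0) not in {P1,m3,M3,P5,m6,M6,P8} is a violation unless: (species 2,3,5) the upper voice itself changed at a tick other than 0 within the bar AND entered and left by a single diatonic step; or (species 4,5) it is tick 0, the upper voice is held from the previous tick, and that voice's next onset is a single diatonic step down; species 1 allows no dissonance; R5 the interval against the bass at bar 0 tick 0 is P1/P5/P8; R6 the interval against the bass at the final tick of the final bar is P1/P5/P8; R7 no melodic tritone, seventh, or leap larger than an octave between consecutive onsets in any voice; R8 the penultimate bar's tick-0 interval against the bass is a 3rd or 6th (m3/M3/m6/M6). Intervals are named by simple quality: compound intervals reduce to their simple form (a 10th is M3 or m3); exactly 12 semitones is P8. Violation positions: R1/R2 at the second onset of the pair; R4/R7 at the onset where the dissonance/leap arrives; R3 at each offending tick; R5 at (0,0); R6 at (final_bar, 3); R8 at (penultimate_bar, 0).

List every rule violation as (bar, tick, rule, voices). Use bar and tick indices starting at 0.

(1, 0, R4, (0, 1))
(1, 0, R4, (0, 2))
(2, 0, R7, (2,))
(3, 0, R1, (0, 1))
(4, 0, R1, (0, 1))
(6, 0, R1, (1, 2))

bar 0: v0=A3 v1=A4 v2=E5 downbeat P5
bar 1: v0=B3 v1=F4 v2=F5 downbeat TT
bar 2: v0=G3 v1=G4 v2=B4 downbeat M3
bar 3: v0=A3 v1=A4 v2=C5 downbeat m3
bar 4: v0=G3 v1=G4 v2=D5 downbeat P5
bar 5: v0=B3 v1=G4 v2=D5 downbeat m3
bar 6: v0=A3 v1=A4 v2=E5 downbeat P5
  -> R4 @ bar 1 tick 0 v(0, 1): B3/F4 TT untreated
  -> R4 @ bar 1 tick 0 v(0, 2): B3/F5 TT untreated
  -> R7 @ bar 2 tick 0 v(2,): F5->B4 leap 6st
  -> R1 @ bar 3 tick 0 v(0, 1): G3/G4 P8 -> A3/A4 P8 similar
  -> R1 @ bar 4 tick 0 v(0, 1): A3/A4 P8 -> G3/G4 P8 similar
  -> R1 @ bar 6 tick 0 v(1, 2): G4/D5 P5 -> A4/E5 P5 similar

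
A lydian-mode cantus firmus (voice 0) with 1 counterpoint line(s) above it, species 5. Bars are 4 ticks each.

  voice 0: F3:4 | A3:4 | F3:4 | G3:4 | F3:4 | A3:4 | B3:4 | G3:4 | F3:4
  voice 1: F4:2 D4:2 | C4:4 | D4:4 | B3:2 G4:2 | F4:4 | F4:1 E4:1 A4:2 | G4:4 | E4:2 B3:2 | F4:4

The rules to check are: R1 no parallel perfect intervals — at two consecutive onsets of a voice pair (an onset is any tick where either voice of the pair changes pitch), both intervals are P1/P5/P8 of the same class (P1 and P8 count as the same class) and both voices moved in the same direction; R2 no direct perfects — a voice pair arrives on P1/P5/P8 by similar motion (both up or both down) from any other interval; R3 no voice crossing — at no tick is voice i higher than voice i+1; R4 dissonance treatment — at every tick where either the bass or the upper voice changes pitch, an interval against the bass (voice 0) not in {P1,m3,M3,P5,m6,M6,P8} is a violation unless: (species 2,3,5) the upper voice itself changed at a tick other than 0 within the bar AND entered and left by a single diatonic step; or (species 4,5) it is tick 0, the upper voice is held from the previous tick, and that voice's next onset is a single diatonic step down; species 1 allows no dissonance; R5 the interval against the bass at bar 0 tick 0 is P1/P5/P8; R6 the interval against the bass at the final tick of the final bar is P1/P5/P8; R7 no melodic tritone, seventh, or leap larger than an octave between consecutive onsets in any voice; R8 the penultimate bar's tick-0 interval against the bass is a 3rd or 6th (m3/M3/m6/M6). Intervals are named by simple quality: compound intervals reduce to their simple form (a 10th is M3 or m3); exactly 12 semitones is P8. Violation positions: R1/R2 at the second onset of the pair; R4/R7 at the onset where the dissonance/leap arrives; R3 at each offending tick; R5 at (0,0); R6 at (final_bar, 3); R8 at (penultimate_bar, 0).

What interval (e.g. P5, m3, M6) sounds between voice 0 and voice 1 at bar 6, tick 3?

m6

voice 0=B3 voice 1=G4 -> m6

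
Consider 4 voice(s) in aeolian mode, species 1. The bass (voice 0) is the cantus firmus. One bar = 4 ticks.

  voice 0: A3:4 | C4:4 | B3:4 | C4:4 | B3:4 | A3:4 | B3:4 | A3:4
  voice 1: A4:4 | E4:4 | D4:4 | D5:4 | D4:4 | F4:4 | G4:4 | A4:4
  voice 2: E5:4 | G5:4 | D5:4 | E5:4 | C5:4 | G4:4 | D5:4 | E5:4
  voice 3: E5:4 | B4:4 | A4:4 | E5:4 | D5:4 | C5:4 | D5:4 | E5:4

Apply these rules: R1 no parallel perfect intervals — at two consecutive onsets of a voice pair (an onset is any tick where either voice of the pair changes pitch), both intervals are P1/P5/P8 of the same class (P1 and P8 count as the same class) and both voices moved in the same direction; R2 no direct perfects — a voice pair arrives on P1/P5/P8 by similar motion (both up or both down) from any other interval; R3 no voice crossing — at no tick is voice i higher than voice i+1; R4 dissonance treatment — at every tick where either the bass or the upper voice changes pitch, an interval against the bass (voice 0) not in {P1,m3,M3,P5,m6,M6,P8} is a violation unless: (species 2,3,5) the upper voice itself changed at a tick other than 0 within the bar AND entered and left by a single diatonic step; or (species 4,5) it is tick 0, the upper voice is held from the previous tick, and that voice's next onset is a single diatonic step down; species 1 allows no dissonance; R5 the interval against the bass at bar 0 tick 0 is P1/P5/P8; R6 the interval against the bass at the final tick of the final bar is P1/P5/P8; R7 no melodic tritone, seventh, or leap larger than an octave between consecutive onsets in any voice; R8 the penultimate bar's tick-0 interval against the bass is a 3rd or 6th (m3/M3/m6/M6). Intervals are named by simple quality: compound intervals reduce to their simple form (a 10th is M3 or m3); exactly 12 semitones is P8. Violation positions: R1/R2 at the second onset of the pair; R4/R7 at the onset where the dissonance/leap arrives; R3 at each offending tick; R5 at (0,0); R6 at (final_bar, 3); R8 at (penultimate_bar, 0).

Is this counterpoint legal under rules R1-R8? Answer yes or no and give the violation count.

bar 0: v0=A3 v1=A4 v2=E5 v3=E5 (P5)
bar 1: v0=C4 v1=E4 v2=G5 v3=B4 (M7)
bar 2: v0=B3 v1=D4 v2=D5 v3=A4 (m7)
bar 3: v0=C4 v1=D5 v2=E5 v3=E5 (M3)
bar 4: v0=B3 v1=D4 v2=C5 v3=D5 (m3)
bar 5: v0=A3 v1=F4 v2=G4 v3=C5 (m3)
bar 6: v0=B3 v1=G4 v2=D5 v3=D5 (m3)
bar 7: v0=A3 v1=A4 v2=E5 v3=E5 (P5)
  R1 @ bar1.0: A3/E5 P5 -> C4/G5 P5 similar
  R1 @ bar1.0: A4/E5 P5 -> E4/B4 P5 similar
  R3 @ bar1.0: G5 above B4
  R4 @ bar1.0: C4/B4 M7 untreated
  R3 @ bar1.1: G5 above B4
  R3 @ bar1.2: G5 above B4
  R3 @ bar1.3: G5 above B4
  R1 @ bar2.0: E4/B4 P5 -> D4/A4 P5 similar
  R2 @ bar2.0: E4/G5 m3 -> D4/D5 P8 similar
  R3 @ bar2.0: D5 above A4
  R4 @ bar2.0: B3/A4 m7 untreated
  R3 @ bar2.1: D5 above A4
  R3 @ bar2.2: D5 above A4
  R3 @ bar2.3: D5 above A4
  R2 @ bar3.0: D5/A4 P4 -> E5/E5 P1 similar
  R4 @ bar3.0: C4/D5 M2 untreated
  R2 @ bar4.0: D5/E5 M2 -> D4/D5 P8 similar
  R4 @ bar4.0: B3/C5 m2 untreated
  R4 @ bar5.0: A3/G4 m7 untreated
  R1 @ bar6.0: F4/C5 P5 -> G4/D5 P5 similar
  R2 @ bar6.0: F4/G4 M2 -> G4/D5 P5 similar
  R2 @ bar6.0: G4/C5 P4 -> D5/D5 P1 similar
  R1 @ bar7.0: G4/D5 P5 -> A4/E5 P5 similar
  R1 @ bar7.0: G4/D5 P5 -> A4/E5 P5 similar
  R1 @ bar7.0: D5/D5 P1 -> E5/E5 P1 similar

No (25 violations)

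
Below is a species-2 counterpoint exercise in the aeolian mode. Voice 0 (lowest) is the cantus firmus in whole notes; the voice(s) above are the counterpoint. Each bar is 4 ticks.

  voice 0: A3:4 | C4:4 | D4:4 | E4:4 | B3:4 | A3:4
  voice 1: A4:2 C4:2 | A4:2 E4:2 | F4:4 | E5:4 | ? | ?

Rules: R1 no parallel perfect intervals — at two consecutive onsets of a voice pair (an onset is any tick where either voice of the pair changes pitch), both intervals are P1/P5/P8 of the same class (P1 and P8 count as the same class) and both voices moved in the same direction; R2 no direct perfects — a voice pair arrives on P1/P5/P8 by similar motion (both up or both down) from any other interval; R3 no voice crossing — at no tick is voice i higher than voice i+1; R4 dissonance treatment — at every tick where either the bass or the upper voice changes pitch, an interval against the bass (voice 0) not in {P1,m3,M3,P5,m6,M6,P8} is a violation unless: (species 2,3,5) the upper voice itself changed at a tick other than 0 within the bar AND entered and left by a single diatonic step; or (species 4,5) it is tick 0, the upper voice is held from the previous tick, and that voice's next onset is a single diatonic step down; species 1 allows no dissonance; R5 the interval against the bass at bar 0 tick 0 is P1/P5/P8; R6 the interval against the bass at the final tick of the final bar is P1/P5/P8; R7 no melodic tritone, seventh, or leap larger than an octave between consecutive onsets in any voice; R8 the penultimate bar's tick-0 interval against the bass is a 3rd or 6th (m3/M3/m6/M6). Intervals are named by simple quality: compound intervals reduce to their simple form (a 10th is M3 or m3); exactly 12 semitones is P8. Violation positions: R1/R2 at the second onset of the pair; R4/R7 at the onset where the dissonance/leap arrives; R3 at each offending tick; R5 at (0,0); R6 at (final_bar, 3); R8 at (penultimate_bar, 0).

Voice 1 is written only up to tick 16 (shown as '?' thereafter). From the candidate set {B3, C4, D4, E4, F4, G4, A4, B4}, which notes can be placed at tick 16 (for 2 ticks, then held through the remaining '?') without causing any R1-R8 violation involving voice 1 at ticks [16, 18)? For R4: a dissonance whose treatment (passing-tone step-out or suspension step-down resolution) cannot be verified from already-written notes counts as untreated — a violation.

{G4}

B3: violates R1,R7,R8
C4: violates R4,R7,R8
D4: violates R7
E4: violates R4,R8
F4: violates R4,R7,R8
G4: legal
A4: violates R4,R8
B4: violates R1,R8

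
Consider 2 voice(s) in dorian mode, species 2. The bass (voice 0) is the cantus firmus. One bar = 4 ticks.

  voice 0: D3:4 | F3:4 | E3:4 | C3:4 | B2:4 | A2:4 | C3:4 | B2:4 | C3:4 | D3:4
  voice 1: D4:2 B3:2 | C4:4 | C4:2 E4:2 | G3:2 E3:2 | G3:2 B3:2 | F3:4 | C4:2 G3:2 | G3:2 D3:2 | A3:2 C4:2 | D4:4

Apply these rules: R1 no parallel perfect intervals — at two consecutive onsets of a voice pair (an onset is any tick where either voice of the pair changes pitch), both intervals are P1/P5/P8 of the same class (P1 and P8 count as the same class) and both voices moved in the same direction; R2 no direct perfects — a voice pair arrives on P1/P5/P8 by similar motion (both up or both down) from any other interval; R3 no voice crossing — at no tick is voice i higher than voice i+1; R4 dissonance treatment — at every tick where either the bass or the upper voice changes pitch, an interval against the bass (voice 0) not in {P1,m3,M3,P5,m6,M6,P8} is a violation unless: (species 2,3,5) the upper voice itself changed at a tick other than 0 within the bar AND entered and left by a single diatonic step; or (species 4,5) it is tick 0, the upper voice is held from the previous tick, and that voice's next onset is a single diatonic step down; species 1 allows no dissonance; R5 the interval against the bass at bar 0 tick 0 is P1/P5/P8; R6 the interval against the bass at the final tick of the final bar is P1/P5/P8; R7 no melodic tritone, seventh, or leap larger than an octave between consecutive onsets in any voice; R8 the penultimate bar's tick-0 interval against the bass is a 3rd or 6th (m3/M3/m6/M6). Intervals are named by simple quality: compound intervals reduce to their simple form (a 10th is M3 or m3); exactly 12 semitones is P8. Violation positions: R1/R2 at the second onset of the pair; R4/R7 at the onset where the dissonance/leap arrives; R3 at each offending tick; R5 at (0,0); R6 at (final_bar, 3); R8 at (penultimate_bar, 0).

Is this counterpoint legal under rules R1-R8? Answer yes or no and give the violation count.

No (5 violations)

bar 0: v0=D3 v1=D4 (P8)
bar 1: v0=F3 v1=C4 (P5)
bar 2: v0=E3 v1=C4 (m6)
bar 3: v0=C3 v1=G3 (P5)
bar 4: v0=B2 v1=G3 (m6)
bar 5: v0=A2 v1=F3 (m6)
bar 6: v0=C3 v1=C4 (P8)
bar 7: v0=B2 v1=G3 (m6)
bar 8: v0=C3 v1=A3 (M6)
bar 9: v0=D3 v1=D4 (P8)
  R2 @ bar1.0: D3/B3 M6 -> F3/C4 P5 similar
  R2 @ bar3.0: E3/E4 P8 -> C3/G3 P5 similar
  R7 @ bar5.0: B3->F3 leap 6st
  R2 @ bar6.0: A2/F3 m6 -> C3/C4 P8 similar
  R1 @ bar9.0: C3/C4 P8 -> D3/D4 P8 similar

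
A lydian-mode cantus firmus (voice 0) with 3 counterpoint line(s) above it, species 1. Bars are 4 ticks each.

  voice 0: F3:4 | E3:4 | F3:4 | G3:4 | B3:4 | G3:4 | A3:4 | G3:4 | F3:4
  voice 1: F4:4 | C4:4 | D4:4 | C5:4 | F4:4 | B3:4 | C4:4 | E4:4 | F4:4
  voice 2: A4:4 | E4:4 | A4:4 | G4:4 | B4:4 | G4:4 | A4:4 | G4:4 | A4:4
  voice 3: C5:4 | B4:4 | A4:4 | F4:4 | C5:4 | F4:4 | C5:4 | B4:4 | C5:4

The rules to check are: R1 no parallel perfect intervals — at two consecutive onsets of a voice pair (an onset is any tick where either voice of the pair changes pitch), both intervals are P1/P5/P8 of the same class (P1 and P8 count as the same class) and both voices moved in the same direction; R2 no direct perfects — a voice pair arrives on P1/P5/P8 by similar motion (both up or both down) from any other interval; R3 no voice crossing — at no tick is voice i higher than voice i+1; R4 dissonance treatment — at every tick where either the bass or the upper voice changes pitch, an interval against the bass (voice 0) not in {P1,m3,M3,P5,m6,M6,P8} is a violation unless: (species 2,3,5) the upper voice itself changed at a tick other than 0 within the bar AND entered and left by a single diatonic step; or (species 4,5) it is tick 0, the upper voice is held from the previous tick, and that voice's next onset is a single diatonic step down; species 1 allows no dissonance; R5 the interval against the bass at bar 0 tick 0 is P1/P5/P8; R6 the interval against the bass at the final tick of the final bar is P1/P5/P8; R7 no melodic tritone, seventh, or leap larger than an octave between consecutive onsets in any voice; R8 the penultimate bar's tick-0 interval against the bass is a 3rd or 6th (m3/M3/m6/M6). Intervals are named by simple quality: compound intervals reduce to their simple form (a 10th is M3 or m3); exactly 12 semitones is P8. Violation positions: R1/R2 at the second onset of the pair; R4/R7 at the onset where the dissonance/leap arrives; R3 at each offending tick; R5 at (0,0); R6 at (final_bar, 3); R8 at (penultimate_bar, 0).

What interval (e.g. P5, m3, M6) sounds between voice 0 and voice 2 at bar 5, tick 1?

voice 0=G3 voice 2=G4 -> P8

P8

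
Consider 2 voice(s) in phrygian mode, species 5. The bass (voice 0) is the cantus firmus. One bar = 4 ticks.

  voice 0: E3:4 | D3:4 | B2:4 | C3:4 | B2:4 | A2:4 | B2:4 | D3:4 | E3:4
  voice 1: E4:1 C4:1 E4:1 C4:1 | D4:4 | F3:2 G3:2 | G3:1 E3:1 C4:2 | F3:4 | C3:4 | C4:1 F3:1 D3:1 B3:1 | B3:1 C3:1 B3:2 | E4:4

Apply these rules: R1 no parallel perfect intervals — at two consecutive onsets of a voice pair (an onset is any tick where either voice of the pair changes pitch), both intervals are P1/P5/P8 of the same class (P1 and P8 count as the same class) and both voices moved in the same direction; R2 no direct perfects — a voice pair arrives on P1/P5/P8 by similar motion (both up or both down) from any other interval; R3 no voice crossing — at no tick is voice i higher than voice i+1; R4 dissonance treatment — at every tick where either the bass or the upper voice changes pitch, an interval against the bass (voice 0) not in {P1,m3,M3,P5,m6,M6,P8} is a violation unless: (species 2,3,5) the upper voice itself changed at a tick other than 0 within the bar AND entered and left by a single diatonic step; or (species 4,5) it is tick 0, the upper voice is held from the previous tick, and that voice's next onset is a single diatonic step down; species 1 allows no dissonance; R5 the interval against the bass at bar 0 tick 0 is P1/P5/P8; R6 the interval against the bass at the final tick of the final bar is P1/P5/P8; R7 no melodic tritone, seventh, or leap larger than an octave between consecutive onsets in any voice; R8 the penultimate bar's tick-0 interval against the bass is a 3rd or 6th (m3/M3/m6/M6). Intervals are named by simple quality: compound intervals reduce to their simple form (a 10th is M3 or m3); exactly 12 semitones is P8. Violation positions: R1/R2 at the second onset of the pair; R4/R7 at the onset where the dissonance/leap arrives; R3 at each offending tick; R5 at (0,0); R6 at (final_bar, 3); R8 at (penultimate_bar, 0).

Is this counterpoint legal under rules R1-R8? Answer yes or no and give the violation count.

bar 0: v0=E3 v1=E4 (P8)
bar 1: v0=D3 v1=D4 (P8)
bar 2: v0=B2 v1=F3 (TT)
bar 3: v0=C3 v1=G3 (P5)
bar 4: v0=B2 v1=F3 (TT)
bar 5: v0=A2 v1=C3 (m3)
bar 6: v0=B2 v1=C4 (m2)
bar 7: v0=D3 v1=B3 (M6)
bar 8: v0=E3 v1=E4 (P8)
  R4 @ bar2.0: B2/F3 TT untreated
  R4 @ bar4.0: B2/F3 TT untreated
  R4 @ bar6.0: B2/C4 m2 untreated
  R4 @ bar6.1: B2/F3 TT untreated
  R3 @ bar7.1: D3 above C3
  R4 @ bar7.1: D3/C3 M2 untreated
  R7 @ bar7.1: B3->C3 leap 11st
  R7 @ bar7.2: C3->B3 leap 11st
  R2 @ bar8.0: D3/B3 M6 -> E3/E4 P8 similar

No (9 violations)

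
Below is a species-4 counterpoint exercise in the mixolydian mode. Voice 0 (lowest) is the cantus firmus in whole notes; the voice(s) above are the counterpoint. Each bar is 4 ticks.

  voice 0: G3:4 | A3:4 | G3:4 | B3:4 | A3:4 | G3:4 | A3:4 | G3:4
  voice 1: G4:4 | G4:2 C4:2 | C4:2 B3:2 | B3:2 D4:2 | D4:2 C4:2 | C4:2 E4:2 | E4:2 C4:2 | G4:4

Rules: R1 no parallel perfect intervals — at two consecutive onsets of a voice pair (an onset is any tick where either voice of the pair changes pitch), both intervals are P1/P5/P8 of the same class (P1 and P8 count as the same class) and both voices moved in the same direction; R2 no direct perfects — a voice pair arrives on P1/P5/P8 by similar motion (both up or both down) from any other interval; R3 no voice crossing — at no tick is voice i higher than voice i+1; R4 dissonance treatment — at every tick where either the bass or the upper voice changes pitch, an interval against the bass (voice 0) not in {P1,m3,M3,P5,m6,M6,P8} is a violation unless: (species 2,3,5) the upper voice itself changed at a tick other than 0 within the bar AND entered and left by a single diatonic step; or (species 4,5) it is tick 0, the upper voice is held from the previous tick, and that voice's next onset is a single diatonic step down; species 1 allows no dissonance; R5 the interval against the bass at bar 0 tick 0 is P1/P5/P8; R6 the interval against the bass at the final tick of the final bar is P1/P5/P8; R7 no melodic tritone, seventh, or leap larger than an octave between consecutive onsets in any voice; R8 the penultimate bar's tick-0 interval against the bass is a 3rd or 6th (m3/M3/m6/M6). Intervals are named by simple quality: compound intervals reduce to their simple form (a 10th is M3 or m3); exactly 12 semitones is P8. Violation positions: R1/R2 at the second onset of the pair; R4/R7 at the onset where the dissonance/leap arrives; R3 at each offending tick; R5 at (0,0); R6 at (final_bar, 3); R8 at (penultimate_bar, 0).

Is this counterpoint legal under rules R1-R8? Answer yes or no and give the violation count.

bar 0: v0=G3 v1=G4 (P8)
bar 1: v0=A3 v1=G4 (m7)
bar 2: v0=G3 v1=C4 (P4)
bar 3: v0=B3 v1=B3 (P1)
bar 4: v0=A3 v1=D4 (P4)
bar 5: v0=G3 v1=C4 (P4)
bar 6: v0=A3 v1=E4 (P5)
bar 7: v0=G3 v1=G4 (P8)
  R4 @ bar1.0: A3/G4 m7 untreated
  R4 @ bar5.0: G3/C4 P4 untreated
  R8 @ bar6.0: penult P5 not 3rd/6th

No (3 violations)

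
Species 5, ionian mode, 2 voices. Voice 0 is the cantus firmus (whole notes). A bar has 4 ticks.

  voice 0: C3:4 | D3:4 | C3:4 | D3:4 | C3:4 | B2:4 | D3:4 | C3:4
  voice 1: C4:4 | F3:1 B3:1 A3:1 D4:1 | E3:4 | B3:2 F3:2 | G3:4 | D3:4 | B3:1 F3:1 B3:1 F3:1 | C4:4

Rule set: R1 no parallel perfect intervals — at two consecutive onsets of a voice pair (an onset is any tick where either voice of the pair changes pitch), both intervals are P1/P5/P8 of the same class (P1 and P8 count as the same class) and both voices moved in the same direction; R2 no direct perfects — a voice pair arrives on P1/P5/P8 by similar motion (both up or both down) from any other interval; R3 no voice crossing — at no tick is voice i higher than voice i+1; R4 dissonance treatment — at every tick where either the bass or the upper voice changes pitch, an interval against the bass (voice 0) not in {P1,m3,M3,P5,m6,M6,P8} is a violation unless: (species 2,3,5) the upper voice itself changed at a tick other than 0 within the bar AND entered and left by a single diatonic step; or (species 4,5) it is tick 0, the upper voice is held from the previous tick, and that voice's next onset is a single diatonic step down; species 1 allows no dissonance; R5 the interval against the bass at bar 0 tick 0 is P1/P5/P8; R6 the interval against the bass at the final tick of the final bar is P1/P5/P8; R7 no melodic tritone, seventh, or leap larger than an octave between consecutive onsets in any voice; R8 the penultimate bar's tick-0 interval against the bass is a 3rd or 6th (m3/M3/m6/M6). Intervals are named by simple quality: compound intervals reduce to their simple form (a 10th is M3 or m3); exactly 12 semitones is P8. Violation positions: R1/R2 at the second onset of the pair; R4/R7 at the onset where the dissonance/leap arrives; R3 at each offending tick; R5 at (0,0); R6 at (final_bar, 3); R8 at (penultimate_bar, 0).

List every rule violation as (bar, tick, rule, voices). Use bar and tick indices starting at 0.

(1, 1, R7, (1,))
(2, 0, R7, (1,))
(3, 2, R7, (1,))
(6, 1, R7, (1,))
(6, 2, R7, (1,))
(6, 3, R7, (1,))

bar 0: v0=C3 v1=C4 downbeat P8
bar 1: v0=D3 v1=F3 downbeat m3
bar 2: v0=C3 v1=E3 downbeat M3
bar 3: v0=D3 v1=B3 downbeat M6
bar 4: v0=C3 v1=G3 downbeat P5
bar 5: v0=B2 v1=D3 downbeat m3
bar 6: v0=D3 v1=B3 downbeat M6
bar 7: v0=C3 v1=C4 downbeat P8
  -> R7 @ bar 1 tick 1 v(1,): F3->B3 leap 6st
  -> R7 @ bar 2 tick 0 v(1,): D4->E3 leap 10st
  -> R7 @ bar 3 tick 2 v(1,): B3->F3 leap 6st
  -> R7 @ bar 6 tick 1 v(1,): B3->F3 leap 6st
  -> R7 @ bar 6 tick 2 v(1,): F3->B3 leap 6st
  -> R7 @ bar 6 tick 3 v(1,): B3->F3 leap 6st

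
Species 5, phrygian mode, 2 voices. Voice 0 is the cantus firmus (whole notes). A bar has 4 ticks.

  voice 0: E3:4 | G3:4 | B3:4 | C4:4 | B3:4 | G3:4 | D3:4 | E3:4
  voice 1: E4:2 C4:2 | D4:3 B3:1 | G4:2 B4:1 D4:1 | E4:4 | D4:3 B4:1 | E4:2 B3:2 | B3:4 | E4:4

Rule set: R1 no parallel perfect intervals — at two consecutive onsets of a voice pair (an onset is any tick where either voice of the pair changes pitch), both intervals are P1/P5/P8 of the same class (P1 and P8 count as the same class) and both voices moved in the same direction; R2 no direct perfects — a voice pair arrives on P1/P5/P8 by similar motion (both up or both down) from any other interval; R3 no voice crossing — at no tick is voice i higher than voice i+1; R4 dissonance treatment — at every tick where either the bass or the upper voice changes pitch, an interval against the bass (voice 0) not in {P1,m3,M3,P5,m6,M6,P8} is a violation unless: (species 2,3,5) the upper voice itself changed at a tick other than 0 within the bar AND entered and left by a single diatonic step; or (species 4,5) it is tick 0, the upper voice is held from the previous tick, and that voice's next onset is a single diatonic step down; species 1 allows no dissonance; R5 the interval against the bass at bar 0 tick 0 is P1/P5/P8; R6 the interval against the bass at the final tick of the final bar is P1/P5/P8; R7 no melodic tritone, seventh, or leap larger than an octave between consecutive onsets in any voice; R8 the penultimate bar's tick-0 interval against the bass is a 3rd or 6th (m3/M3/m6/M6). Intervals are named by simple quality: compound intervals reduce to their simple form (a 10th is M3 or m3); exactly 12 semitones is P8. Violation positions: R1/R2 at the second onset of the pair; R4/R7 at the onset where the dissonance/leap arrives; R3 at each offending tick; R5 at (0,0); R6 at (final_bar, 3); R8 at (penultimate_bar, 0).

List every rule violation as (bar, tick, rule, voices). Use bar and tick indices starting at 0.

(1, 0, R2, (0, 1))
(7, 0, R2, (0, 1))

bar 0: v0=E3 v1=E4 downbeat P8
bar 1: v0=G3 v1=D4 downbeat P5
bar 2: v0=B3 v1=G4 downbeat m6
bar 3: v0=C4 v1=E4 downbeat M3
bar 4: v0=B3 v1=D4 downbeat m3
bar 5: v0=G3 v1=E4 downbeat M6
bar 6: v0=D3 v1=B3 downbeat M6
bar 7: v0=E3 v1=E4 downbeat P8
  -> R2 @ bar 1 tick 0 v(0, 1): E3/C4 m6 -> G3/D4 P5 similar
  -> R2 @ bar 7 tick 0 v(0, 1): D3/B3 M6 -> E3/E4 P8 similar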